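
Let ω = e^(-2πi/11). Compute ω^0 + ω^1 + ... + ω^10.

Sum of all nth roots of unity equals 0 for n > 1 (geometric series with r ≠ 1).

0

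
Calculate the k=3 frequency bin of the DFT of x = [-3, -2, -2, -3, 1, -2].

X[3] = Σ(n=0 to 5) x[n] · ω_6^(3n) where ω_6 = e^(-2πi/6)
= (-3)·ω_6^0 + (-2)·ω_6^3 + (-2)·ω_6^6 + (-3)·ω_6^9 + (1)·ω_6^12 + (-2)·ω_6^15

X[3] = 3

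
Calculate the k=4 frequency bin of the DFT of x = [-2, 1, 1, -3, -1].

X[4] = Σ(n=0 to 4) x[n] · ω_5^(4n) where ω_5 = e^(-2πi/5)
= (-2)·ω_5^0 + (1)·ω_5^4 + (1)·ω_5^8 + (-3)·ω_5^12 + (-1)·ω_5^16

X[4] = -0.3820+4.2533i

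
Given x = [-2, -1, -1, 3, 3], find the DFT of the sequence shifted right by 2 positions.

Time shift by 2: X_shifted[k] = ω_5^(2k) · X[k]
Shifted x = [3, 3, -2, -1, -1]

DFT(x[n-2]) = [2, 6.0451-3.2164i, 0.4549-3.3022i, 0.4549+3.3022i, 6.0451+3.2164i]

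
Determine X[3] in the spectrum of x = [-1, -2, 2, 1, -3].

X[3] = Σ(n=0 to 4) x[n] · ω_5^(3n) where ω_5 = e^(-2πi/5)
= (-1)·ω_5^0 + (-2)·ω_5^3 + (2)·ω_5^6 + (1)·ω_5^9 + (-3)·ω_5^12

X[3] = 3.9721-0.3633i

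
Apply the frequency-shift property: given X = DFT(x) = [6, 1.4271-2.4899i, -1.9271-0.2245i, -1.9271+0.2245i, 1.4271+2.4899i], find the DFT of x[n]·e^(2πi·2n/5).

Modulation property: DFT(ω_5^(-2n)·x[n]) = X[(k-2) mod 5], so circularly shift X by 2 positions.

X[k-2] = [-1.9271+0.2245i, 1.4271+2.4899i, 6, 1.4271-2.4899i, -1.9271-0.2245i]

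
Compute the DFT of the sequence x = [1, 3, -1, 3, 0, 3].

X[k] = Σ(n=0 to 5) x[n] · ω_6^(nk)
where ω_6 = e^(-2πi/6)

Computing each X[k]:
X[0] = 9
X[1] = 1.5000+0.8660i
X[2] = 1.5000-0.8660i
X[3] = -9
X[4] = 1.5000+0.8660i
X[5] = 1.5000-0.8660i

X = [9, 1.5000+0.8660i, 1.5000-0.8660i, -9, 1.5000+0.8660i, 1.5000-0.8660i]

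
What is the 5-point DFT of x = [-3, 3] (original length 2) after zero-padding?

Original 2-point DFT: [0, -6]
Zero-padded 5-point DFT provides frequency interpolation.

DFT_5([x, 0, ...]) = [0, -2.0729-2.8532i, -5.4271-1.7634i, -5.4271+1.7634i, -2.0729+2.8532i]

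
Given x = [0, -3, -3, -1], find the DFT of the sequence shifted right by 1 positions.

Time shift by 1: X_shifted[k] = ω_4^(1k) · X[k]
Shifted x = [-1, 0, -3, -3]

DFT(x[n-1]) = [-7, 2-3i, -1, 2+3i]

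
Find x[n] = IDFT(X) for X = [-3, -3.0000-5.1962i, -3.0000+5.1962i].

x[n] = (1/3) Σ(k=0 to 2) X[k] · e^(2πikn/3)

Computing each x[n]:
x[0] = -3
x[1] = 3
x[2] = -3

x = [-3, 3, -3]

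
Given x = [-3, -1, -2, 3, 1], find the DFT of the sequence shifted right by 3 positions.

Time shift by 3: X_shifted[k] = ω_5^(3k) · X[k]
Shifted x = [-2, 3, 1, -3, -1]

DFT(x[n-3]) = [-2, 0.2361-6.1554i, -4.2361+1.4531i, -4.2361-1.4531i, 0.2361+6.1554i]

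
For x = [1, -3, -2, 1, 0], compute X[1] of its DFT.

X[1] = Σ(n=0 to 4) x[n] · ω_5^(1n) where ω_5 = e^(-2πi/5)
= (1)·ω_5^0 + (-3)·ω_5^1 + (-2)·ω_5^2 + (1)·ω_5^3 + (0)·ω_5^4

X[1] = 0.8820+4.6165i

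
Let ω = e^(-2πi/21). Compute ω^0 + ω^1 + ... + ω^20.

Sum of all nth roots of unity equals 0 for n > 1 (geometric series with r ≠ 1).

0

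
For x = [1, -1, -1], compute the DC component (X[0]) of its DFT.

X[0] = Σ(n=0 to 2) x[n] · ω_3^0 = Σ x[n]
= (1) + (-1) + (-1)

X[0] = -1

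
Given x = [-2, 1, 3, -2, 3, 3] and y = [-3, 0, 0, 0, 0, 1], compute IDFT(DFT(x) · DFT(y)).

(x ⊛ y)[n] = Σ(m=0 to 5) x[m] · y[(n-m) mod 6]

Computing each output sample:
(x ⊛ y)[0] = 7
(x ⊛ y)[1] = 0
(x ⊛ y)[2] = -11
(x ⊛ y)[3] = 9
(x ⊛ y)[4] = -6
(x ⊛ y)[5] = -11

x ⊛ y = [7, 0, -11, 9, -6, -11]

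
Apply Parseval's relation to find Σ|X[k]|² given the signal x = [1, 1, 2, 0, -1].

Parseval: Σ|x[n]|² = (1/N)Σ|X[k]|², so Σ|X[k]|² = N·Σ|x[n]|² = 5·7.0000

Σ|X[k]|² = N·Σ|x[n]|² = 5·7.0000 = 35.0000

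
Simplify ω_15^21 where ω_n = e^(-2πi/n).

Since ω_15^15 = 1, powers reduce modulo 15.
21 mod 15 = 6
So ω_15^21 = ω_15^6 = e^(-2πi·6/15)

ω_15^21 = ω_15^6 = -0.8090-0.5878i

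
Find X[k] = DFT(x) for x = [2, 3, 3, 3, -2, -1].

X[k] = Σ(n=0 to 5) x[n] · ω_6^(nk)
where ω_6 = e^(-2πi/6)

Computing each X[k]:
X[0] = 8
X[1] = -0.5000-7.7942i
X[2] = 3.5000+0.8660i
X[3] = -2
X[4] = 3.5000-0.8660i
X[5] = -0.5000+7.7942i

X = [8, -0.5000-7.7942i, 3.5000+0.8660i, -2, 3.5000-0.8660i, -0.5000+7.7942i]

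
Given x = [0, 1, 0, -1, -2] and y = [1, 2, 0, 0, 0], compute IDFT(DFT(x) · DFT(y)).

(x ⊛ y)[n] = Σ(m=0 to 4) x[m] · y[(n-m) mod 5]

Computing each output sample:
(x ⊛ y)[0] = -4
(x ⊛ y)[1] = 1
(x ⊛ y)[2] = 2
(x ⊛ y)[3] = -1
(x ⊛ y)[4] = -4

x ⊛ y = [-4, 1, 2, -1, -4]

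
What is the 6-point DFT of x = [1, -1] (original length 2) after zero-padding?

Original 2-point DFT: [0, 2]
Zero-padded 6-point DFT provides frequency interpolation.

DFT_6([x, 0, ...]) = [0, 0.5000+0.8660i, 1.5000+0.8660i, 2, 1.5000-0.8660i, 0.5000-0.8660i]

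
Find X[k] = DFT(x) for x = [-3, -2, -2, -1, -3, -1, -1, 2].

X[k] = Σ(n=0 to 7) x[n] · ω_8^(nk)
where ω_8 = e^(-2πi/8)

Computing each X[k]:
X[0] = -11
X[1] = 1.4142+3.8284i
X[2] = -3+4i
X[3] = -1.4142+1.8284i
X[4] = -7
X[5] = -1.4142-1.8284i
X[6] = -3-4i
X[7] = 1.4142-3.8284i

X = [-11, 1.4142+3.8284i, -3+4i, -1.4142+1.8284i, -7, -1.4142-1.8284i, -3-4i, 1.4142-3.8284i]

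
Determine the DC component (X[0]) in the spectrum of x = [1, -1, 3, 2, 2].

X[0] = Σ(n=0 to 4) x[n] · ω_5^0 = Σ x[n]
= (1) + (-1) + (3) + (2) + (2)

X[0] = 7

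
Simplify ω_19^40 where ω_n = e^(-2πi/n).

Since ω_19^19 = 1, powers reduce modulo 19.
40 mod 19 = 2
So ω_19^40 = ω_19^2 = e^(-2πi·2/19)

ω_19^40 = ω_19^2 = 0.7891-0.6142i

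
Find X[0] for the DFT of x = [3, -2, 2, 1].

X[0] = Σ(n=0 to 3) x[n] · ω_4^0 = Σ x[n]
= (3) + (-2) + (2) + (1)

X[0] = 4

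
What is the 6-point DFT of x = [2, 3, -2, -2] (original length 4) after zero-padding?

Original 4-point DFT: [1, 4-5i, -1, 4+5i]
Zero-padded 6-point DFT provides frequency interpolation.

DFT_6([x, 0, ...]) = [1, 6.5000-0.8660i, -0.5000-4.3301i, -1, -0.5000+4.3301i, 6.5000+0.8660i]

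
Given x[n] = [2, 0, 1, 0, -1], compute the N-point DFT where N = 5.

X[k] = Σ(n=0 to 4) x[n] · ω_5^(nk)
where ω_5 = e^(-2πi/5)

Computing each X[k]:
X[0] = 2
X[1] = 0.8820-1.5388i
X[2] = 3.1180+0.3633i
X[3] = 3.1180-0.3633i
X[4] = 0.8820+1.5388i

X = [2, 0.8820-1.5388i, 3.1180+0.3633i, 3.1180-0.3633i, 0.8820+1.5388i]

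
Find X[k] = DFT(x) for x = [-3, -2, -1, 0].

X[k] = Σ(n=0 to 3) x[n] · ω_4^(nk)
where ω_4 = e^(-2πi/4)

Computing each X[k]:
X[0] = -6
X[1] = -2+2i
X[2] = -2
X[3] = -2-2i

X = [-6, -2+2i, -2, -2-2i]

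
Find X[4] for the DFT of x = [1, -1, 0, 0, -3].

X[4] = Σ(n=0 to 4) x[n] · ω_5^(4n) where ω_5 = e^(-2πi/5)
= (1)·ω_5^0 + (-1)·ω_5^4 + (0)·ω_5^8 + (0)·ω_5^12 + (-3)·ω_5^16

X[4] = -0.2361+1.9021i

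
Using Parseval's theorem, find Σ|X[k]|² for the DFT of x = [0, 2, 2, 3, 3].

Parseval: Σ|x[n]|² = (1/N)Σ|X[k]|², so Σ|X[k]|² = N·Σ|x[n]|² = 5·26.0000

Σ|X[k]|² = N·Σ|x[n]|² = 5·26.0000 = 130.0000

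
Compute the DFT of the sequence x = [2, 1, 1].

X[k] = Σ(n=0 to 2) x[n] · ω_3^(nk)
where ω_3 = e^(-2πi/3)

Computing each X[k]:
X[0] = 4
X[1] = 1
X[2] = 1

X = [4, 1, 1]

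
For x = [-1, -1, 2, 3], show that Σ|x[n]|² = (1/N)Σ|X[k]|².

Time domain:
Σ|x[n]|² = |-1|² + |-1|² + |2|² + |3|² = 15.0000

Frequency domain:
(1/4)Σ|X[k]|² = (1/4)(|3|² + |-3+4i|² + |-1|² + |-3-4i|²) = (1/4)·60.0000 = 15.0000

Both sides agree, confirming Parseval's theorem.

Σ|x[n]|² = (1/N)Σ|X[k]|² = 15.0000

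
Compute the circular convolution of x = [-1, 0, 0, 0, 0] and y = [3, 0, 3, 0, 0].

(x ⊛ y)[n] = Σ(m=0 to 4) x[m] · y[(n-m) mod 5]

Computing each output sample:
(x ⊛ y)[0] = -3
(x ⊛ y)[1] = 0
(x ⊛ y)[2] = -3
(x ⊛ y)[3] = 0
(x ⊛ y)[4] = 0

x ⊛ y = [-3, 0, -3, 0, 0]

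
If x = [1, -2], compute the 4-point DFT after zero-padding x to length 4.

Original 2-point DFT: [-1, 3]
Zero-padded 4-point DFT provides frequency interpolation.

DFT_4([x, 0, ...]) = [-1, 1+2i, 3, 1-2i]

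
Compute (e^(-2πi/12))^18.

Since ω_12^12 = 1, powers reduce modulo 12.
18 mod 12 = 6
So ω_12^18 = ω_12^6 = e^(-2πi·6/12)

ω_12^18 = ω_12^6 = -1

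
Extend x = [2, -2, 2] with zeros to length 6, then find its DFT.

Original 3-point DFT: [2, 2.0000+3.4641i, 2.0000-3.4641i]
Zero-padded 6-point DFT provides frequency interpolation.

DFT_6([x, 0, ...]) = [2, 0, 2.0000+3.4641i, 6, 2.0000-3.4641i, 0]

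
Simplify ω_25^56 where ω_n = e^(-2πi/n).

Since ω_25^25 = 1, powers reduce modulo 25.
56 mod 25 = 6
So ω_25^56 = ω_25^6 = e^(-2πi·6/25)

ω_25^56 = ω_25^6 = 0.0628-0.9980i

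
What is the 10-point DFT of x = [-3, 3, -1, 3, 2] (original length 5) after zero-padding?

Original 5-point DFT: [4, -3.0729+1.4001i, -6.4271-4.3920i, -6.4271+4.3920i, -3.0729-1.4001i]
Zero-padded 10-point DFT provides frequency interpolation.

DFT_10([x, 0, ...]) = [4, -3.4271-4.8410i, -3.0729+1.4001i, -0.0729-3.5797i, -6.4271-4.3920i, -8, -6.4271+4.3920i, -0.0729+3.5797i, -3.0729-1.4001i, -3.4271+4.8410i]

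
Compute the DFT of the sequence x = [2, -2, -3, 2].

X[k] = Σ(n=0 to 3) x[n] · ω_4^(nk)
where ω_4 = e^(-2πi/4)

Computing each X[k]:
X[0] = -1
X[1] = 5+4i
X[2] = -1
X[3] = 5-4i

X = [-1, 5+4i, -1, 5-4i]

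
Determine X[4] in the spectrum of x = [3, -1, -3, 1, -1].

X[4] = Σ(n=0 to 4) x[n] · ω_5^(4n) where ω_5 = e^(-2πi/5)
= (3)·ω_5^0 + (-1)·ω_5^4 + (-3)·ω_5^8 + (1)·ω_5^12 + (-1)·ω_5^16

X[4] = 4.0000-2.3511i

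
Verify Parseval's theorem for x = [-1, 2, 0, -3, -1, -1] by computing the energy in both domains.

Time domain:
Σ|x[n]|² = |-1|² + |2|² + |0|² + |-3|² + |-1|² + |-1|² = 16.0000

Frequency domain:
(1/6)Σ|X[k]|² = (1/6)(|-4|² + |3.0000-3.4641i|² + |-4.0000-1.7321i|² + |0|² + |-4.0000+1.7321i|² + |3.0000+3.4641i|²) = (1/6)·96.0000 = 16.0000

Both sides agree, confirming Parseval's theorem.

Σ|x[n]|² = (1/N)Σ|X[k]|² = 16.0000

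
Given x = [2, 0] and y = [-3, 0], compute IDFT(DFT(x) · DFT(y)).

(x ⊛ y)[n] = Σ(m=0 to 1) x[m] · y[(n-m) mod 2]

Computing each output sample:
(x ⊛ y)[0] = -6
(x ⊛ y)[1] = 0

x ⊛ y = [-6, 0]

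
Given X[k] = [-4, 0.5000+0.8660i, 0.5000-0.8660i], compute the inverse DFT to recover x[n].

x[n] = (1/3) Σ(k=0 to 2) X[k] · e^(2πikn/3)

Computing each x[n]:
x[0] = -1
x[1] = -2
x[2] = -1

x = [-1, -2, -1]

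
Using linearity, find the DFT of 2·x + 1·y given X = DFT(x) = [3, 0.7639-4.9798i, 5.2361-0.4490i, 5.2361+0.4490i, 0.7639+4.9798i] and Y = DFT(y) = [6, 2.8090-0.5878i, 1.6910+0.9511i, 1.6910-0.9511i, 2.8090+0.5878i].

By linearity: DFT(2x + 1y) = 2·DFT(x) + 1·DFT(y)
= 2·[3, 0.7639-4.9798i, 5.2361-0.4490i, 5.2361+0.4490i, 0.7639+4.9798i] + 1·[6, 2.8090-0.5878i, 1.6910+0.9511i, 1.6910-0.9511i, 2.8090+0.5878i]

Computing element-wise:
Z[0] = 2·(3) + 1·(6) = 12
Z[1] = 2·(0.7639-4.9798i) + 1·(2.8090-0.5878i) = 4.3368-10.5474i
Z[2] = 2·(5.2361-0.4490i) + 1·(1.6910+0.9511i) = 12.1632+0.0531i
Z[3] = 2·(5.2361+0.4490i) + 1·(1.6910-0.9511i) = 12.1632-0.0531i
Z[4] = 2·(0.7639+4.9798i) + 1·(2.8090+0.5878i) = 4.3368+10.5474i

DFT(2x + 1y) = 2·X + 1·Y = [12, 4.3368-10.5474i, 12.1632+0.0531i, 12.1632-0.0531i, 4.3368+10.5474i]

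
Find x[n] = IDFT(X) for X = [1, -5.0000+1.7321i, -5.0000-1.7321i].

x[n] = (1/3) Σ(k=0 to 2) X[k] · e^(2πikn/3)

Computing each x[n]:
x[0] = -3
x[1] = 1
x[2] = 3

x = [-3, 1, 3]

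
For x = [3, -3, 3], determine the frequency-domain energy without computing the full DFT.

Parseval: Σ|x[n]|² = (1/N)Σ|X[k]|², so Σ|X[k]|² = N·Σ|x[n]|² = 3·27.0000

Σ|X[k]|² = N·Σ|x[n]|² = 3·27.0000 = 81.0000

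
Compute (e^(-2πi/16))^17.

Since ω_16^16 = 1, powers reduce modulo 16.
17 mod 16 = 1
So ω_16^17 = ω_16^1 = e^(-2πi·1/16)

ω_16^17 = ω_16^1 = 0.9239-0.3827i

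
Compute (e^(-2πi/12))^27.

Since ω_12^12 = 1, powers reduce modulo 12.
27 mod 12 = 3
So ω_12^27 = ω_12^3 = e^(-2πi·3/12)

ω_12^27 = ω_12^3 = -1i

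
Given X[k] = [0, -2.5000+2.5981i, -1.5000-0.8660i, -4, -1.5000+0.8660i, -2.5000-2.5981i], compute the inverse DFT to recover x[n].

x[n] = (1/6) Σ(k=0 to 5) X[k] · e^(2πikn/6)

Computing each x[n]:
x[0] = -2
x[1] = 0
x[2] = -1
x[3] = 1
x[4] = 1
x[5] = 1

x = [-2, 0, -1, 1, 1, 1]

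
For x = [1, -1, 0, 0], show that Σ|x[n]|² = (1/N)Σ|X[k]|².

Time domain:
Σ|x[n]|² = |1|² + |-1|² + |0|² + |0|² = 2.0000

Frequency domain:
(1/4)Σ|X[k]|² = (1/4)(|0|² + |1+1i|² + |2|² + |1-1i|²) = (1/4)·8.0000 = 2.0000

Both sides agree, confirming Parseval's theorem.

Σ|x[n]|² = (1/N)Σ|X[k]|² = 2.0000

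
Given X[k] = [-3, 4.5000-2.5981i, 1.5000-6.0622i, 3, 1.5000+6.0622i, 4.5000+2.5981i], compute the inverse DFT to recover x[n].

x[n] = (1/6) Σ(k=0 to 5) X[k] · e^(2πikn/6)

Computing each x[n]:
x[0] = 2
x[1] = 2
x[2] = -2
x[3] = -2
x[4] = 0
x[5] = -3

x = [2, 2, -2, -2, 0, -3]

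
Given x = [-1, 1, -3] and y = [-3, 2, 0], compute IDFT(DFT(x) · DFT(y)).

(x ⊛ y)[n] = Σ(m=0 to 2) x[m] · y[(n-m) mod 3]

Computing each output sample:
(x ⊛ y)[0] = -3
(x ⊛ y)[1] = -5
(x ⊛ y)[2] = 11

x ⊛ y = [-3, -5, 11]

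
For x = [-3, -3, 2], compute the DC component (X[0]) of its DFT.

X[0] = Σ(n=0 to 2) x[n] · ω_3^0 = Σ x[n]
= (-3) + (-3) + (2)

X[0] = -4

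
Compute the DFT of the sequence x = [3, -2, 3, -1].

X[k] = Σ(n=0 to 3) x[n] · ω_4^(nk)
where ω_4 = e^(-2πi/4)

Computing each X[k]:
X[0] = 3
X[1] = 1i
X[2] = 9
X[3] = -1i

X = [3, 1i, 9, -1i]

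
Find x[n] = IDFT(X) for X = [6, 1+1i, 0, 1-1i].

x[n] = (1/4) Σ(k=0 to 3) X[k] · e^(2πikn/4)

Computing each x[n]:
x[0] = 2
x[1] = 1
x[2] = 1
x[3] = 2

x = [2, 1, 1, 2]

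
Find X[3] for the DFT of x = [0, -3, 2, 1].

X[3] = Σ(n=0 to 3) x[n] · ω_4^(3n) where ω_4 = e^(-2πi/4)
= (0)·ω_4^0 + (-3)·ω_4^3 + (2)·ω_4^6 + (1)·ω_4^9

X[3] = -2-4i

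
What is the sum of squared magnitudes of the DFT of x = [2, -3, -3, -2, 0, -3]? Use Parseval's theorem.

Parseval: Σ|x[n]|² = (1/N)Σ|X[k]|², so Σ|X[k]|² = N·Σ|x[n]|² = 6·35.0000

Σ|X[k]|² = N·Σ|x[n]|² = 6·35.0000 = 210.0000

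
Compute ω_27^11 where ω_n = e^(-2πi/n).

ω_27^11 = e^(-2πi·11/27)
= cos(-2π·11/27) + i·sin(-2π·11/27)
= cos(-22π/27) + i·sin(-22π/27)

ω_27^11 = cos(-22π/27) + i·sin(-22π/27) = -0.8355-0.5495i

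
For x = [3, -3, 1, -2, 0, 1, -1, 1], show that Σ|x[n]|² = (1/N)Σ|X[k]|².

Time domain:
Σ|x[n]|² = |3|² + |-3|² + |1|² + |-2|² + |0|² + |1|² + |-1|² + |1|² = 26.0000

Frequency domain:
(1/8)Σ|X[k]|² = (1/8)(|0|² + |2.2929+2.9497i|² + |3+1i|² + |3.7071+6.9497i|² + |6|² + |3.7071-6.9497i|² + |3-1i|² + |2.2929-2.9497i|²) = (1/8)·208.0000 = 26.0000

Both sides agree, confirming Parseval's theorem.

Σ|x[n]|² = (1/N)Σ|X[k]|² = 26.0000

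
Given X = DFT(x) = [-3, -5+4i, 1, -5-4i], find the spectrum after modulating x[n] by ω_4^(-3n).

Modulation property: DFT(ω_4^(-3n)·x[n]) = X[(k-3) mod 4], so circularly shift X by 3 positions.

X[k-3] = [-5+4i, 1, -5-4i, -3]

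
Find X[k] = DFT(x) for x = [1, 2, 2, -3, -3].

X[k] = Σ(n=0 to 4) x[n] · ω_5^(nk)
where ω_5 = e^(-2πi/5)

Computing each X[k]:
X[0] = -1
X[1] = 1.5000-7.6942i
X[2] = 1.5000+1.8164i
X[3] = 1.5000-1.8164i
X[4] = 1.5000+7.6942i

X = [-1, 1.5000-7.6942i, 1.5000+1.8164i, 1.5000-1.8164i, 1.5000+7.6942i]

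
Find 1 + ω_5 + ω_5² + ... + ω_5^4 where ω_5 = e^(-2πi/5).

Sum of all nth roots of unity equals 0 for n > 1 (geometric series with r ≠ 1).

0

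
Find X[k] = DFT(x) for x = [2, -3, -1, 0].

X[k] = Σ(n=0 to 3) x[n] · ω_4^(nk)
where ω_4 = e^(-2πi/4)

Computing each X[k]:
X[0] = -2
X[1] = 3+3i
X[2] = 4
X[3] = 3-3i

X = [-2, 3+3i, 4, 3-3i]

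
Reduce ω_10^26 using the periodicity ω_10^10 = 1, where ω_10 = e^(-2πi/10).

Since ω_10^10 = 1, powers reduce modulo 10.
26 mod 10 = 6
So ω_10^26 = ω_10^6 = e^(-2πi·6/10)

ω_10^26 = ω_10^6 = -0.8090+0.5878i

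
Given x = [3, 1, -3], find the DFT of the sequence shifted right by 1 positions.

Time shift by 1: X_shifted[k] = ω_3^(1k) · X[k]
Shifted x = [-3, 3, 1]

DFT(x[n-1]) = [1, -5.0000-1.7321i, -5.0000+1.7321i]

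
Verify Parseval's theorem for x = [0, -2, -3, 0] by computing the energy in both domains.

Time domain:
Σ|x[n]|² = |0|² + |-2|² + |-3|² + |0|² = 13.0000

Frequency domain:
(1/4)Σ|X[k]|² = (1/4)(|-5|² + |3+2i|² + |-1|² + |3-2i|²) = (1/4)·52.0000 = 13.0000

Both sides agree, confirming Parseval's theorem.

Σ|x[n]|² = (1/N)Σ|X[k]|² = 13.0000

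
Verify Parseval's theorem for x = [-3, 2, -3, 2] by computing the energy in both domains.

Time domain:
Σ|x[n]|² = |-3|² + |2|² + |-3|² + |2|² = 26.0000

Frequency domain:
(1/4)Σ|X[k]|² = (1/4)(|-2|² + |0|² + |-10|² + |0|²) = (1/4)·104.0000 = 26.0000

Both sides agree, confirming Parseval's theorem.

Σ|x[n]|² = (1/N)Σ|X[k]|² = 26.0000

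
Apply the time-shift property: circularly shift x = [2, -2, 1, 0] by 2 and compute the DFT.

Time shift by 2: X_shifted[k] = ω_4^(2k) · X[k]
Shifted x = [1, 0, 2, -2]

DFT(x[n-2]) = [1, -1-2i, 5, -1+2i]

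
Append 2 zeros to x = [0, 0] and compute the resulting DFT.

Original 2-point DFT: [0, 0]
Zero-padded 4-point DFT provides frequency interpolation.

DFT_4([x, 0, ...]) = [0, 0, 0, 0]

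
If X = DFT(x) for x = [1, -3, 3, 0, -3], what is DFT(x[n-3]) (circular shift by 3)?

Time shift by 3: X_shifted[k] = ω_5^(3k) · X[k]
Shifted x = [3, 0, -3, 1, -3]

DFT(x[n-3]) = [-2, 3.6910-0.5020i, 4.8090-5.5676i, 4.8090+5.5676i, 3.6910+0.5020i]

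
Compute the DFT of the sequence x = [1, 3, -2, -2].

X[k] = Σ(n=0 to 3) x[n] · ω_4^(nk)
where ω_4 = e^(-2πi/4)

Computing each X[k]:
X[0] = 0
X[1] = 3-5i
X[2] = -2
X[3] = 3+5i

X = [0, 3-5i, -2, 3+5i]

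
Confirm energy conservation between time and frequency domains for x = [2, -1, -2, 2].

Time domain:
Σ|x[n]|² = |2|² + |-1|² + |-2|² + |2|² = 13.0000

Frequency domain:
(1/4)Σ|X[k]|² = (1/4)(|1|² + |4+3i|² + |-1|² + |4-3i|²) = (1/4)·52.0000 = 13.0000

Both sides agree, confirming Parseval's theorem.

Σ|x[n]|² = (1/N)Σ|X[k]|² = 13.0000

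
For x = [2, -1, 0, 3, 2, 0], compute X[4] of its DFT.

X[4] = Σ(n=0 to 5) x[n] · ω_6^(4n) where ω_6 = e^(-2πi/6)
= (2)·ω_6^0 + (-1)·ω_6^4 + (0)·ω_6^8 + (3)·ω_6^12 + (2)·ω_6^16 + (0)·ω_6^20

X[4] = 4.5000+0.8660i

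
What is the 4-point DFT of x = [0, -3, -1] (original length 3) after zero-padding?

Original 3-point DFT: [-4, 2.0000+1.7321i, 2.0000-1.7321i]
Zero-padded 4-point DFT provides frequency interpolation.

DFT_4([x, 0, ...]) = [-4, 1+3i, 2, 1-3i]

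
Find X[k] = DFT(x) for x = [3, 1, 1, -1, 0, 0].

X[k] = Σ(n=0 to 5) x[n] · ω_6^(nk)
where ω_6 = e^(-2πi/6)

Computing each X[k]:
X[0] = 4
X[1] = 4.0000-1.7321i
X[2] = 1
X[3] = 4
X[4] = 1
X[5] = 4.0000+1.7321i

X = [4, 4.0000-1.7321i, 1, 4, 1, 4.0000+1.7321i]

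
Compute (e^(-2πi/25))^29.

Since ω_25^25 = 1, powers reduce modulo 25.
29 mod 25 = 4
So ω_25^29 = ω_25^4 = e^(-2πi·4/25)

ω_25^29 = ω_25^4 = 0.5358-0.8443i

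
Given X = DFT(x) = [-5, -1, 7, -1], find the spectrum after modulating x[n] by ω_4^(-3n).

Modulation property: DFT(ω_4^(-3n)·x[n]) = X[(k-3) mod 4], so circularly shift X by 3 positions.

X[k-3] = [-1, 7, -1, -5]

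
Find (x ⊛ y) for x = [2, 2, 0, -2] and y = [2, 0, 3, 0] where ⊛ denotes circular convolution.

(x ⊛ y)[n] = Σ(m=0 to 3) x[m] · y[(n-m) mod 4]

Computing each output sample:
(x ⊛ y)[0] = 4
(x ⊛ y)[1] = -2
(x ⊛ y)[2] = 6
(x ⊛ y)[3] = 2

x ⊛ y = [4, -2, 6, 2]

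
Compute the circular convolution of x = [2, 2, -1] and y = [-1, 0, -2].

(x ⊛ y)[n] = Σ(m=0 to 2) x[m] · y[(n-m) mod 3]

Computing each output sample:
(x ⊛ y)[0] = -6
(x ⊛ y)[1] = 0
(x ⊛ y)[2] = -3

x ⊛ y = [-6, 0, -3]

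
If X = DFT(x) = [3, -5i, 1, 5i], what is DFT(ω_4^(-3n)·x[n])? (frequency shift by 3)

Modulation property: DFT(ω_4^(-3n)·x[n]) = X[(k-3) mod 4], so circularly shift X by 3 positions.

X[k-3] = [-5i, 1, 5i, 3]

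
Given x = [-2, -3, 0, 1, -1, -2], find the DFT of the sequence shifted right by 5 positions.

Time shift by 5: X_shifted[k] = ω_6^(5k) · X[k]
Shifted x = [-3, 0, 1, -1, -2, -2]

DFT(x[n-5]) = [-7, -2.5000-4.3301i, -2.5000+0.8660i, -1, -2.5000-0.8660i, -2.5000+4.3301i]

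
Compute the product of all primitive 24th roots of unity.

The primitive 24th roots of unity are ω_24^k for k coprime to 24: k ∈ {1, 5, 7, 11, 13, 17, 19, 23}
Their product equals the constant term of the cyclotomic polynomial Φ_24(x) up to sign.
For n ≥ 3, the product of all primitive nth roots of unity is 1. (For n=1 it is 1; for n=2 it is -1.)

1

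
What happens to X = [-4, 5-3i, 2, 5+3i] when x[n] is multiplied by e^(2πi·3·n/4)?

Modulation property: DFT(ω_4^(-3n)·x[n]) = X[(k-3) mod 4], so circularly shift X by 3 positions.

X[k-3] = [5-3i, 2, 5+3i, -4]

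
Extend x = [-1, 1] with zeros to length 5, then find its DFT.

Original 2-point DFT: [0, -2]
Zero-padded 5-point DFT provides frequency interpolation.

DFT_5([x, 0, ...]) = [0, -0.6910-0.9511i, -1.8090-0.5878i, -1.8090+0.5878i, -0.6910+0.9511i]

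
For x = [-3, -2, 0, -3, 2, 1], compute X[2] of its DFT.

X[2] = Σ(n=0 to 5) x[n] · ω_6^(2n) where ω_6 = e^(-2πi/6)
= (-3)·ω_6^0 + (-2)·ω_6^2 + (0)·ω_6^4 + (-3)·ω_6^6 + (2)·ω_6^8 + (1)·ω_6^10

X[2] = -6.5000+0.8660i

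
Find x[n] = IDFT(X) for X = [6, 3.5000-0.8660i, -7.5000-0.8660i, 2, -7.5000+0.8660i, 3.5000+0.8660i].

x[n] = (1/6) Σ(k=0 to 5) X[k] · e^(2πikn/6)

Computing each x[n]:
x[0] = 0
x[1] = 3
x[2] = 2
x[3] = -3
x[4] = 2
x[5] = 2

x = [0, 3, 2, -3, 2, 2]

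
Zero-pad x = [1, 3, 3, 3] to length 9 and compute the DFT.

Original 4-point DFT: [10, -2, -2, -2]
Zero-padded 9-point DFT provides frequency interpolation.

DFT_9([x, 0, ...]) = [10, 2.3191-7.4809i, -2.7981-1.3824i, 1, -1.0209-1.6958i, -1.0209+1.6958i, 1, -2.7981+1.3824i, 2.3191+7.4809i]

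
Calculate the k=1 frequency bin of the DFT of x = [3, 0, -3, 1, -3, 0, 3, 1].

X[1] = Σ(n=0 to 7) x[n] · ω_8^(1n) where ω_8 = e^(-2πi/8)
= (3)·ω_8^0 + (0)·ω_8^1 + (-3)·ω_8^2 + (1)·ω_8^3 + (-3)·ω_8^4 + (0)·ω_8^5 + (3)·ω_8^6 + (1)·ω_8^7

X[1] = 6+6i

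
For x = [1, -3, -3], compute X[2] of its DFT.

X[2] = Σ(n=0 to 2) x[n] · ω_3^(2n) where ω_3 = e^(-2πi/3)
= (1)·ω_3^0 + (-3)·ω_3^2 + (-3)·ω_3^4

X[2] = 4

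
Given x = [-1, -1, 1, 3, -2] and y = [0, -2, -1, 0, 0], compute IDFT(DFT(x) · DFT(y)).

(x ⊛ y)[n] = Σ(m=0 to 4) x[m] · y[(n-m) mod 5]

Computing each output sample:
(x ⊛ y)[0] = 1
(x ⊛ y)[1] = 4
(x ⊛ y)[2] = 3
(x ⊛ y)[3] = -1
(x ⊛ y)[4] = -7

x ⊛ y = [1, 4, 3, -1, -7]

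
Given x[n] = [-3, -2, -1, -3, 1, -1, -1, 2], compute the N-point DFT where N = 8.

X[k] = Σ(n=0 to 7) x[n] · ω_8^(nk)
where ω_8 = e^(-2πi/8)

Computing each X[k]:
X[0] = -8
X[1] = -1.1716+4.2426i
X[2] = 2i
X[3] = -6.8284+4.2426i
X[4] = 0
X[5] = -6.8284-4.2426i
X[6] = -2i
X[7] = -1.1716-4.2426i

X = [-8, -1.1716+4.2426i, 2i, -6.8284+4.2426i, 0, -6.8284-4.2426i, -2i, -1.1716-4.2426i]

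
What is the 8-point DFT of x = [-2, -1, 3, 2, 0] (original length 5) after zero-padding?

Original 5-point DFT: [2, -6.3541+0.3633i, 0.3541+1.5388i, 0.3541-1.5388i, -6.3541-0.3633i]
Zero-padded 8-point DFT provides frequency interpolation.

DFT_8([x, 0, ...]) = [2, -4.1213-3.7071i, -5+3i, 0.1213+2.2929i, 0, 0.1213-2.2929i, -5-3i, -4.1213+3.7071i]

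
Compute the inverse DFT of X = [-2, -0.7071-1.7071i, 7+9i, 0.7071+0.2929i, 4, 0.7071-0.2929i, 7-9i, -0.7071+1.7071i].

x[n] = (1/8) Σ(k=0 to 7) X[k] · e^(2πikn/8)

Computing each x[n]:
x[0] = 2
x[1] = -3
x[2] = -1
x[3] = 2
x[4] = 2
x[5] = -3
x[6] = -2
x[7] = 1

x = [2, -3, -1, 2, 2, -3, -2, 1]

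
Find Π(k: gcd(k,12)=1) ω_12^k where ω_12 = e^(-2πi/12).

The primitive 12th roots of unity are ω_12^k for k coprime to 12: k ∈ {1, 5, 7, 11}
Their product equals the constant term of the cyclotomic polynomial Φ_12(x) up to sign.
For n ≥ 3, the product of all primitive nth roots of unity is 1. (For n=1 it is 1; for n=2 it is -1.)

1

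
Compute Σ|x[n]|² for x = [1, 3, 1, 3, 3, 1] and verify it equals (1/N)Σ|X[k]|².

Time domain:
Σ|x[n]|² = |1|² + |3|² + |1|² + |3|² + |3|² + |1|² = 30.0000

Frequency domain:
(1/6)Σ|X[k]|² = (1/6)(|12|² + |-2|² + |-3.4641i|² + |-2|² + |3.4641i|² + |-2|²) = (1/6)·180.0000 = 30.0000

Both sides agree, confirming Parseval's theorem.

Σ|x[n]|² = (1/N)Σ|X[k]|² = 30.0000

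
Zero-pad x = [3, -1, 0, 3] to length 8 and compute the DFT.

Original 4-point DFT: [5, 3+4i, 1, 3-4i]
Zero-padded 8-point DFT provides frequency interpolation.

DFT_8([x, 0, ...]) = [5, 0.1716-1.4142i, 3+4i, 5.8284-1.4142i, 1, 5.8284+1.4142i, 3-4i, 0.1716+1.4142i]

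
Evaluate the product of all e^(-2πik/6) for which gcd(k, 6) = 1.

The primitive 6th roots of unity are ω_6^k for k coprime to 6: k ∈ {1, 5}
Their product equals the constant term of the cyclotomic polynomial Φ_6(x) up to sign.
For n ≥ 3, the product of all primitive nth roots of unity is 1. (For n=1 it is 1; for n=2 it is -1.)

1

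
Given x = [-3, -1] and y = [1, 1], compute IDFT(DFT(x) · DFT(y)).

(x ⊛ y)[n] = Σ(m=0 to 1) x[m] · y[(n-m) mod 2]

Computing each output sample:
(x ⊛ y)[0] = -4
(x ⊛ y)[1] = -4

x ⊛ y = [-4, -4]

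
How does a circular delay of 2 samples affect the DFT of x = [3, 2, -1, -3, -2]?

Time shift by 2: X_shifted[k] = ω_5^(2k) · X[k]
Shifted x = [-3, -2, 3, 2, -1]

DFT(x[n-2]) = [-1, -7.9721+0.3633i, 0.9721+1.5388i, 0.9721-1.5388i, -7.9721-0.3633i]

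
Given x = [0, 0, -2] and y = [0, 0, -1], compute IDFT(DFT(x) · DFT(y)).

(x ⊛ y)[n] = Σ(m=0 to 2) x[m] · y[(n-m) mod 3]

Computing each output sample:
(x ⊛ y)[0] = 0
(x ⊛ y)[1] = 2
(x ⊛ y)[2] = 0

x ⊛ y = [0, 2, 0]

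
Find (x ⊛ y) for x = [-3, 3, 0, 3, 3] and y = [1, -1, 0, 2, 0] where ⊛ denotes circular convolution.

(x ⊛ y)[n] = Σ(m=0 to 4) x[m] · y[(n-m) mod 5]

Computing each output sample:
(x ⊛ y)[0] = -6
(x ⊛ y)[1] = 12
(x ⊛ y)[2] = 3
(x ⊛ y)[3] = -3
(x ⊛ y)[4] = 6

x ⊛ y = [-6, 12, 3, -3, 6]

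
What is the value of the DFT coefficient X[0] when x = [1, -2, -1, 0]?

X[0] = Σ(n=0 to 3) x[n] · ω_4^0 = Σ x[n]
= (1) + (-2) + (-1) + (0)

X[0] = -2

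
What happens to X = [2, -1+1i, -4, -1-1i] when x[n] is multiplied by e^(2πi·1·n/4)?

Modulation property: DFT(ω_4^(-1n)·x[n]) = X[(k-1) mod 4], so circularly shift X by 1 positions.

X[k-1] = [-1-1i, 2, -1+1i, -4]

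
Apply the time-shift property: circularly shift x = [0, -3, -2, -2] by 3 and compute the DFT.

Time shift by 3: X_shifted[k] = ω_4^(3k) · X[k]
Shifted x = [-3, -2, -2, 0]

DFT(x[n-3]) = [-7, -1+2i, -3, -1-2i]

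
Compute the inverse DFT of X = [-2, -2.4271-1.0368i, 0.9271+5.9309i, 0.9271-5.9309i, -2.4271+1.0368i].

x[n] = (1/5) Σ(k=0 to 4) X[k] · e^(2πikn/5)

Computing each x[n]:
x[0] = -1
x[1] = -2
x[2] = 3
x[3] = -2
x[4] = 0

x = [-1, -2, 3, -2, 0]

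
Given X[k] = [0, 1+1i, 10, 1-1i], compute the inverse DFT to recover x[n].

x[n] = (1/4) Σ(k=0 to 3) X[k] · e^(2πikn/4)

Computing each x[n]:
x[0] = 3
x[1] = -3
x[2] = 2
x[3] = -2

x = [3, -3, 2, -2]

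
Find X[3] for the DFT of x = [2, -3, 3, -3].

X[3] = Σ(n=0 to 3) x[n] · ω_4^(3n) where ω_4 = e^(-2πi/4)
= (2)·ω_4^0 + (-3)·ω_4^3 + (3)·ω_4^6 + (-3)·ω_4^9

X[3] = -1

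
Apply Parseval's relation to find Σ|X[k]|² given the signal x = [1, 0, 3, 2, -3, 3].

Parseval: Σ|x[n]|² = (1/N)Σ|X[k]|², so Σ|X[k]|² = N·Σ|x[n]|² = 6·32.0000

Σ|X[k]|² = N·Σ|x[n]|² = 6·32.0000 = 192.0000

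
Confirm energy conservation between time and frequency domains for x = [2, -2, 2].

Time domain:
Σ|x[n]|² = |2|² + |-2|² + |2|² = 12.0000

Frequency domain:
(1/3)Σ|X[k]|² = (1/3)(|2|² + |2.0000+3.4641i|² + |2.0000-3.4641i|²) = (1/3)·36.0000 = 12.0000

Both sides agree, confirming Parseval's theorem.

Σ|x[n]|² = (1/N)Σ|X[k]|² = 12.0000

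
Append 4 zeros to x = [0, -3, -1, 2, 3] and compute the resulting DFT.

Original 5-point DFT: [1, -0.8090+7.4697i, 0.3090+0.6735i, 0.3090-0.6735i, -0.8090-7.4697i]
Zero-padded 9-point DFT provides frequency interpolation.

DFT_9([x, 0, ...]) = [1, -6.2909+0.1551i, 1.7169+6.9569i, 2.5000-0.8660i, 1.5740+1.6056i, 1.5740-1.6056i, 2.5000+0.8660i, 1.7169-6.9569i, -6.2909-0.1551i]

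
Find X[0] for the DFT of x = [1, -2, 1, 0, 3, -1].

X[0] = Σ(n=0 to 5) x[n] · ω_6^0 = Σ x[n]
= (1) + (-2) + (1) + (0) + (3) + (-1)

X[0] = 2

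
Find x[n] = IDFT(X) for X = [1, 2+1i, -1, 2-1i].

x[n] = (1/4) Σ(k=0 to 3) X[k] · e^(2πikn/4)

Computing each x[n]:
x[0] = 1
x[1] = 0
x[2] = -1
x[3] = 1

x = [1, 0, -1, 1]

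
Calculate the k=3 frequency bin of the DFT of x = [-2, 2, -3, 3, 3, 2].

X[3] = Σ(n=0 to 5) x[n] · ω_6^(3n) where ω_6 = e^(-2πi/6)
= (-2)·ω_6^0 + (2)·ω_6^3 + (-3)·ω_6^6 + (3)·ω_6^9 + (3)·ω_6^12 + (2)·ω_6^15

X[3] = -9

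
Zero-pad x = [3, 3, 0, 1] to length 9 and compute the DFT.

Original 4-point DFT: [7, 3-2i, -1, 3+2i]
Zero-padded 9-point DFT provides frequency interpolation.

DFT_9([x, 0, ...]) = [7, 4.7981-2.7944i, 3.0209-2.0884i, 2.5000-2.5981i, -0.3191-1.8921i, -0.3191+1.8921i, 2.5000+2.5981i, 3.0209+2.0884i, 4.7981+2.7944i]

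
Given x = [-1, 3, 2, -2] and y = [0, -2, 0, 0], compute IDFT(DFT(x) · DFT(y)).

(x ⊛ y)[n] = Σ(m=0 to 3) x[m] · y[(n-m) mod 4]

Computing each output sample:
(x ⊛ y)[0] = 4
(x ⊛ y)[1] = 2
(x ⊛ y)[2] = -6
(x ⊛ y)[3] = -4

x ⊛ y = [4, 2, -6, -4]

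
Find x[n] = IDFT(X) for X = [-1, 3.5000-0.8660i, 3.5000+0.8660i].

x[n] = (1/3) Σ(k=0 to 2) X[k] · e^(2πikn/3)

Computing each x[n]:
x[0] = 2
x[1] = -1
x[2] = -2

x = [2, -1, -2]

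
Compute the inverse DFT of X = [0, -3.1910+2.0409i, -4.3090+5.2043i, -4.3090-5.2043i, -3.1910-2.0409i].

x[n] = (1/5) Σ(k=0 to 4) X[k] · e^(2πikn/5)

Computing each x[n]:
x[0] = -3
x[1] = -1
x[2] = 2
x[3] = -1
x[4] = 3

x = [-3, -1, 2, -1, 3]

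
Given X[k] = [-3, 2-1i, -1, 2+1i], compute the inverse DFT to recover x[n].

x[n] = (1/4) Σ(k=0 to 3) X[k] · e^(2πikn/4)

Computing each x[n]:
x[0] = 0
x[1] = 0
x[2] = -2
x[3] = -1

x = [0, 0, -2, -1]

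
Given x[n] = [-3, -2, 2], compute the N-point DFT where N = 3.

X[k] = Σ(n=0 to 2) x[n] · ω_3^(nk)
where ω_3 = e^(-2πi/3)

Computing each X[k]:
X[0] = -3
X[1] = -3.0000+3.4641i
X[2] = -3.0000-3.4641i

X = [-3, -3.0000+3.4641i, -3.0000-3.4641i]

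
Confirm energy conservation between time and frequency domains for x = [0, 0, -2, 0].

Time domain:
Σ|x[n]|² = |0|² + |0|² + |-2|² + |0|² = 4.0000

Frequency domain:
(1/4)Σ|X[k]|² = (1/4)(|-2|² + |2|² + |-2|² + |2|²) = (1/4)·16.0000 = 4.0000

Both sides agree, confirming Parseval's theorem.

Σ|x[n]|² = (1/N)Σ|X[k]|² = 4.0000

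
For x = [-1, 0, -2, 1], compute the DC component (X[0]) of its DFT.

X[0] = Σ(n=0 to 3) x[n] · ω_4^0 = Σ x[n]
= (-1) + (0) + (-2) + (1)

X[0] = -2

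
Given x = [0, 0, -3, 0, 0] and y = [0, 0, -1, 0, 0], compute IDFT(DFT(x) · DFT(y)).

(x ⊛ y)[n] = Σ(m=0 to 4) x[m] · y[(n-m) mod 5]

Computing each output sample:
(x ⊛ y)[0] = 0
(x ⊛ y)[1] = 0
(x ⊛ y)[2] = 0
(x ⊛ y)[3] = 0
(x ⊛ y)[4] = 3

x ⊛ y = [0, 0, 0, 0, 3]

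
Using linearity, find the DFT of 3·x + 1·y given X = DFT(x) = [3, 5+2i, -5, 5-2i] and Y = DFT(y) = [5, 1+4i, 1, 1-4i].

By linearity: DFT(3x + 1y) = 3·DFT(x) + 1·DFT(y)
= 3·[3, 5+2i, -5, 5-2i] + 1·[5, 1+4i, 1, 1-4i]

Computing element-wise:
Z[0] = 3·(3) + 1·(5) = 14
Z[1] = 3·(5+2i) + 1·(1+4i) = 16+10i
Z[2] = 3·(-5) + 1·(1) = -14
Z[3] = 3·(5-2i) + 1·(1-4i) = 16-10i

DFT(3x + 1y) = 3·X + 1·Y = [14, 16+10i, -14, 16-10i]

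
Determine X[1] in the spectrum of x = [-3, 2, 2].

X[1] = Σ(n=0 to 2) x[n] · ω_3^(1n) where ω_3 = e^(-2πi/3)
= (-3)·ω_3^0 + (2)·ω_3^1 + (2)·ω_3^2

X[1] = -5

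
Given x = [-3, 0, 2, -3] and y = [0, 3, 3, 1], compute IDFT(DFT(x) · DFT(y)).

(x ⊛ y)[n] = Σ(m=0 to 3) x[m] · y[(n-m) mod 4]

Computing each output sample:
(x ⊛ y)[0] = -3
(x ⊛ y)[1] = -16
(x ⊛ y)[2] = -12
(x ⊛ y)[3] = 3

x ⊛ y = [-3, -16, -12, 3]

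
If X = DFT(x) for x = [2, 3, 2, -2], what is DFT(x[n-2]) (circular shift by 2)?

Time shift by 2: X_shifted[k] = ω_4^(2k) · X[k]
Shifted x = [2, -2, 2, 3]

DFT(x[n-2]) = [5, 5i, 3, -5i]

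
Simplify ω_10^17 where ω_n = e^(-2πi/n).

Since ω_10^10 = 1, powers reduce modulo 10.
17 mod 10 = 7
So ω_10^17 = ω_10^7 = e^(-2πi·7/10)

ω_10^17 = ω_10^7 = -0.3090+0.9511i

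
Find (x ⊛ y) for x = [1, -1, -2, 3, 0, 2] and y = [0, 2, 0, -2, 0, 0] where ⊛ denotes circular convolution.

(x ⊛ y)[n] = Σ(m=0 to 5) x[m] · y[(n-m) mod 6]

Computing each output sample:
(x ⊛ y)[0] = -2
(x ⊛ y)[1] = 2
(x ⊛ y)[2] = -6
(x ⊛ y)[3] = -6
(x ⊛ y)[4] = 8
(x ⊛ y)[5] = 4

x ⊛ y = [-2, 2, -6, -6, 8, 4]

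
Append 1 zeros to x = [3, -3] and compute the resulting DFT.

Original 2-point DFT: [0, 6]
Zero-padded 3-point DFT provides frequency interpolation.

DFT_3([x, 0, ...]) = [0, 4.5000+2.5981i, 4.5000-2.5981i]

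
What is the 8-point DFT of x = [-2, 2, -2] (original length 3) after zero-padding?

Original 3-point DFT: [-2, -2.0000-3.4641i, -2.0000+3.4641i]
Zero-padded 8-point DFT provides frequency interpolation.

DFT_8([x, 0, ...]) = [-2, -0.5858+0.5858i, -2i, -3.4142-3.4142i, -6, -3.4142+3.4142i, 2i, -0.5858-0.5858i]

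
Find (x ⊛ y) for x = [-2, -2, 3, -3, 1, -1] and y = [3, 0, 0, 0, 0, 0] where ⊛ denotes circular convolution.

(x ⊛ y)[n] = Σ(m=0 to 5) x[m] · y[(n-m) mod 6]

Computing each output sample:
(x ⊛ y)[0] = -6
(x ⊛ y)[1] = -6
(x ⊛ y)[2] = 9
(x ⊛ y)[3] = -9
(x ⊛ y)[4] = 3
(x ⊛ y)[5] = -3

x ⊛ y = [-6, -6, 9, -9, 3, -3]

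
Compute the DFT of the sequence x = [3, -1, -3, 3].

X[k] = Σ(n=0 to 3) x[n] · ω_4^(nk)
where ω_4 = e^(-2πi/4)

Computing each X[k]:
X[0] = 2
X[1] = 6+4i
X[2] = -2
X[3] = 6-4i

X = [2, 6+4i, -2, 6-4i]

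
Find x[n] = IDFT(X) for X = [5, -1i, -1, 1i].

x[n] = (1/4) Σ(k=0 to 3) X[k] · e^(2πikn/4)

Computing each x[n]:
x[0] = 1
x[1] = 2
x[2] = 1
x[3] = 1

x = [1, 2, 1, 1]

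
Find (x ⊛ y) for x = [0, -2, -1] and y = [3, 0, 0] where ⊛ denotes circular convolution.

(x ⊛ y)[n] = Σ(m=0 to 2) x[m] · y[(n-m) mod 3]

Computing each output sample:
(x ⊛ y)[0] = 0
(x ⊛ y)[1] = -6
(x ⊛ y)[2] = -3

x ⊛ y = [0, -6, -3]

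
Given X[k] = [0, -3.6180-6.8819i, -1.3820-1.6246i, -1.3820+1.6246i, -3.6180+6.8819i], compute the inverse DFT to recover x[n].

x[n] = (1/5) Σ(k=0 to 4) X[k] · e^(2πikn/5)

Computing each x[n]:
x[0] = -2
x[1] = 3
x[2] = 2
x[3] = 0
x[4] = -3

x = [-2, 3, 2, 0, -3]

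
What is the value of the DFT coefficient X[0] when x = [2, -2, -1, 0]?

X[0] = Σ(n=0 to 3) x[n] · ω_4^0 = Σ x[n]
= (2) + (-2) + (-1) + (0)

X[0] = -1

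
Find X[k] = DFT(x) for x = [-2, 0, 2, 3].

X[k] = Σ(n=0 to 3) x[n] · ω_4^(nk)
where ω_4 = e^(-2πi/4)

Computing each X[k]:
X[0] = 3
X[1] = -4+3i
X[2] = -3
X[3] = -4-3i

X = [3, -4+3i, -3, -4-3i]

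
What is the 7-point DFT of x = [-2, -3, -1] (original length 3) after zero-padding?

Original 3-point DFT: [-6, 1.7321i, -1.7321i]
Zero-padded 7-point DFT provides frequency interpolation.

DFT_7([x, 0, ...]) = [-6, -3.6479+3.3204i, -0.4315+2.4909i, 0.0794+0.5198i, 0.0794-0.5198i, -0.4315-2.4909i, -3.6479-3.3204i]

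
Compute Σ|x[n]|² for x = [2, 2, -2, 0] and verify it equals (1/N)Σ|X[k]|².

Time domain:
Σ|x[n]|² = |2|² + |2|² + |-2|² + |0|² = 12.0000

Frequency domain:
(1/4)Σ|X[k]|² = (1/4)(|2|² + |4-2i|² + |-2|² + |4+2i|²) = (1/4)·48.0000 = 12.0000

Both sides agree, confirming Parseval's theorem.

Σ|x[n]|² = (1/N)Σ|X[k]|² = 12.0000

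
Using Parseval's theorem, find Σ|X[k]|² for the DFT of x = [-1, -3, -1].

Parseval: Σ|x[n]|² = (1/N)Σ|X[k]|², so Σ|X[k]|² = N·Σ|x[n]|² = 3·11.0000

Σ|X[k]|² = N·Σ|x[n]|² = 3·11.0000 = 33.0000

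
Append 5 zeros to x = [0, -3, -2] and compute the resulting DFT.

Original 3-point DFT: [-5, 2.5000+0.8660i, 2.5000-0.8660i]
Zero-padded 8-point DFT provides frequency interpolation.

DFT_8([x, 0, ...]) = [-5, -2.1213+4.1213i, 2+3i, 2.1213+0.1213i, 1, 2.1213-0.1213i, 2-3i, -2.1213-4.1213i]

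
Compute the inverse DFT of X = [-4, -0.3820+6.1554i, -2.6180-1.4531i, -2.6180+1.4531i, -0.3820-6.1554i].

x[n] = (1/5) Σ(k=0 to 4) X[k] · e^(2πikn/5)

Computing each x[n]:
x[0] = -2
x[1] = -2
x[2] = -3
x[3] = 1
x[4] = 2

x = [-2, -2, -3, 1, 2]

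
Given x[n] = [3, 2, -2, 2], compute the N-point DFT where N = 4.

X[k] = Σ(n=0 to 3) x[n] · ω_4^(nk)
where ω_4 = e^(-2πi/4)

Computing each X[k]:
X[0] = 5
X[1] = 5
X[2] = -3
X[3] = 5

X = [5, 5, -3, 5]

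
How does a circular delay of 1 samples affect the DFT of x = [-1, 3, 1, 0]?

Time shift by 1: X_shifted[k] = ω_4^(1k) · X[k]
Shifted x = [0, -1, 3, 1]

DFT(x[n-1]) = [3, -3+2i, 3, -3-2i]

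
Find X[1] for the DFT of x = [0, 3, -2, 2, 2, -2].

X[1] = Σ(n=0 to 5) x[n] · ω_6^(1n) where ω_6 = e^(-2πi/6)
= (0)·ω_6^0 + (3)·ω_6^1 + (-2)·ω_6^2 + (2)·ω_6^3 + (2)·ω_6^4 + (-2)·ω_6^5

X[1] = -1.5000-0.8660i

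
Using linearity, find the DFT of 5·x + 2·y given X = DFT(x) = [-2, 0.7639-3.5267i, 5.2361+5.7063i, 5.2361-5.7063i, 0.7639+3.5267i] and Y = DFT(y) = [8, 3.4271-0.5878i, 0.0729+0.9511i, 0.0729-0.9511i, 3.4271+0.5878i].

By linearity: DFT(5x + 2y) = 5·DFT(x) + 2·DFT(y)
= 5·[-2, 0.7639-3.5267i, 5.2361+5.7063i, 5.2361-5.7063i, 0.7639+3.5267i] + 2·[8, 3.4271-0.5878i, 0.0729+0.9511i, 0.0729-0.9511i, 3.4271+0.5878i]

Computing element-wise:
Z[0] = 5·(-2) + 2·(8) = 6
Z[1] = 5·(0.7639-3.5267i) + 2·(3.4271-0.5878i) = 10.6737-18.8091i
Z[2] = 5·(5.2361+5.7063i) + 2·(0.0729+0.9511i) = 26.3263+30.4337i
Z[3] = 5·(5.2361-5.7063i) + 2·(0.0729-0.9511i) = 26.3263-30.4337i
Z[4] = 5·(0.7639+3.5267i) + 2·(3.4271+0.5878i) = 10.6737+18.8091i

DFT(5x + 2y) = 5·X + 2·Y = [6, 10.6737-18.8091i, 26.3263+30.4337i, 26.3263-30.4337i, 10.6737+18.8091i]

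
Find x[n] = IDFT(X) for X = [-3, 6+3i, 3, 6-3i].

x[n] = (1/4) Σ(k=0 to 3) X[k] · e^(2πikn/4)

Computing each x[n]:
x[0] = 3
x[1] = -3
x[2] = -3
x[3] = 0

x = [3, -3, -3, 0]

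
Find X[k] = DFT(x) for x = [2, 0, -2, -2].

X[k] = Σ(n=0 to 3) x[n] · ω_4^(nk)
where ω_4 = e^(-2πi/4)

Computing each X[k]:
X[0] = -2
X[1] = 4-2i
X[2] = 2
X[3] = 4+2i

X = [-2, 4-2i, 2, 4+2i]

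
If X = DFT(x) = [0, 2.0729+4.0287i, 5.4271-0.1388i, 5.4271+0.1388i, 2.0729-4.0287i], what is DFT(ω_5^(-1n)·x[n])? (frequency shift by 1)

Modulation property: DFT(ω_5^(-1n)·x[n]) = X[(k-1) mod 5], so circularly shift X by 1 positions.

X[k-1] = [2.0729-4.0287i, 0, 2.0729+4.0287i, 5.4271-0.1388i, 5.4271+0.1388i]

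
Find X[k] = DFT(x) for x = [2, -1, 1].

X[k] = Σ(n=0 to 2) x[n] · ω_3^(nk)
where ω_3 = e^(-2πi/3)

Computing each X[k]:
X[0] = 2
X[1] = 2.0000+1.7321i
X[2] = 2.0000-1.7321i

X = [2, 2.0000+1.7321i, 2.0000-1.7321i]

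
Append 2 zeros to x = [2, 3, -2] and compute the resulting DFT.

Original 3-point DFT: [3, 1.5000-4.3301i, 1.5000+4.3301i]
Zero-padded 5-point DFT provides frequency interpolation.

DFT_5([x, 0, ...]) = [3, 4.5451-1.6776i, -1.0451-3.6655i, -1.0451+3.6655i, 4.5451+1.6776i]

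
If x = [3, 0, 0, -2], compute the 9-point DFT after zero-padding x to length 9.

Original 4-point DFT: [1, 3-2i, 5, 3+2i]
Zero-padded 9-point DFT provides frequency interpolation.

DFT_9([x, 0, ...]) = [1, 4.0000+1.7321i, 4.0000-1.7321i, 1, 4.0000+1.7321i, 4.0000-1.7321i, 1, 4.0000+1.7321i, 4.0000-1.7321i]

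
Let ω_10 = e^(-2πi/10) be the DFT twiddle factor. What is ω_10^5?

ω_10^5 = e^(-2πi·5/10)
= cos(-2π·5/10) + i·sin(-2π·5/10)
= cos(-10π/10) + i·sin(-10π/10)

ω_10^5 = cos(-10π/10) + i·sin(-10π/10) = -1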